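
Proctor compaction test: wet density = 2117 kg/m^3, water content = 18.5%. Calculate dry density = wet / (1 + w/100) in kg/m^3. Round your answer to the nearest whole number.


Step 1: Dry density = wet density / (1 + w/100)
Step 2: Dry density = 2117 / (1 + 18.5/100)
Step 3: Dry density = 2117 / 1.185
Step 4: Dry density = 1786 kg/m^3

1786


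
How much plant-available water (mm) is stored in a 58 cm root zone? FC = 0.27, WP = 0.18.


Step 1: Available water = (FC - WP) * depth * 10
Step 2: AW = (0.27 - 0.18) * 58 * 10
Step 3: AW = 0.09 * 58 * 10
Step 4: AW = 52.2 mm

52.2


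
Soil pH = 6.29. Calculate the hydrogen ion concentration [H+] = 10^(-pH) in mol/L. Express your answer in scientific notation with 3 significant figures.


Step 1: [H+] = 10^(-pH)
Step 2: [H+] = 10^(-6.29)
Step 3: [H+] = 5.13e-07 mol/L

5.13e-07


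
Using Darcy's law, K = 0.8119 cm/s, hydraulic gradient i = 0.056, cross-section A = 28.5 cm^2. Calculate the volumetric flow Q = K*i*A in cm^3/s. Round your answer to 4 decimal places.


Step 1: Apply Darcy's law: Q = K * i * A
Step 2: Q = 0.8119 * 0.056 * 28.5
Step 3: Q = 1.2958 cm^3/s

1.2958


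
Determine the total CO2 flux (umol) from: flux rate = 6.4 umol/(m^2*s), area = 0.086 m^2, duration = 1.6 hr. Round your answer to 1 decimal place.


Step 1: Convert time to seconds: 1.6 hr * 3600 = 5760.0 s
Step 2: Total = flux * area * time_s
Step 3: Total = 6.4 * 0.086 * 5760.0
Step 4: Total = 3170.3 umol

3170.3


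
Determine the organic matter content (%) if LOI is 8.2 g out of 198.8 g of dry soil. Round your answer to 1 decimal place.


Step 1: OM% = 100 * LOI / sample mass
Step 2: OM = 100 * 8.2 / 198.8
Step 3: OM = 4.1%

4.1


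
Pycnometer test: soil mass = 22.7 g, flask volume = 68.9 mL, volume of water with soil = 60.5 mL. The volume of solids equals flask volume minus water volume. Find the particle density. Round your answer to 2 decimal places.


Step 1: Volume of solids = flask volume - water volume with soil
Step 2: V_solids = 68.9 - 60.5 = 8.4 mL
Step 3: Particle density = mass / V_solids = 22.7 / 8.4 = 2.7 g/cm^3

2.7


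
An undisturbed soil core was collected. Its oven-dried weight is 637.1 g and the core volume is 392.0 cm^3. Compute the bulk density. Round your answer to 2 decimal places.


Step 1: Identify the formula: BD = dry mass / volume
Step 2: Substitute values: BD = 637.1 / 392.0
Step 3: BD = 1.63 g/cm^3

1.63


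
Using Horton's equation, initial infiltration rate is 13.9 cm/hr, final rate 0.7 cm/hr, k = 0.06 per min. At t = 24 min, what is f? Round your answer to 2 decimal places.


Step 1: f = fc + (f0 - fc) * exp(-k * t)
Step 2: exp(-0.06 * 24) = 0.236928
Step 3: f = 0.7 + (13.9 - 0.7) * 0.236928
Step 4: f = 0.7 + 13.2 * 0.236928
Step 5: f = 3.83 cm/hr

3.83


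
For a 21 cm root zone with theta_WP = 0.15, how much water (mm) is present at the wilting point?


Step 1: Water (mm) = theta_WP * depth * 10
Step 2: Water = 0.15 * 21 * 10
Step 3: Water = 31.5 mm

31.5


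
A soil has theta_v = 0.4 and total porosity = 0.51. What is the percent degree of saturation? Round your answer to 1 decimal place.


Step 1: S = 100 * theta_v / n
Step 2: S = 100 * 0.4 / 0.51
Step 3: S = 78.4%

78.4


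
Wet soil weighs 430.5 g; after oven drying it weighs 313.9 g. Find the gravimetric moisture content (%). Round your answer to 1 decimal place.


Step 1: Water mass = wet - dry = 430.5 - 313.9 = 116.6 g
Step 2: w = 100 * water mass / dry mass
Step 3: w = 100 * 116.6 / 313.9 = 37.1%

37.1


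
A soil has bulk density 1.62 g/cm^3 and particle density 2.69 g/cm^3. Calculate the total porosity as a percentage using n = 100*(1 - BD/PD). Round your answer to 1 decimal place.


Step 1: Formula: n = 100 * (1 - BD / PD)
Step 2: n = 100 * (1 - 1.62 / 2.69)
Step 3: n = 100 * (1 - 0.60223)
Step 4: n = 39.8%

39.8


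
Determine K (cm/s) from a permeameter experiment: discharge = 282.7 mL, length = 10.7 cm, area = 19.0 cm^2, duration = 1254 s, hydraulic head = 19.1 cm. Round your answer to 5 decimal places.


Step 1: K = Q * L / (A * t * h)
Step 2: Numerator = 282.7 * 10.7 = 3024.89
Step 3: Denominator = 19.0 * 1254 * 19.1 = 455076.6
Step 4: K = 3024.89 / 455076.6 = 0.00665 cm/s

0.00665


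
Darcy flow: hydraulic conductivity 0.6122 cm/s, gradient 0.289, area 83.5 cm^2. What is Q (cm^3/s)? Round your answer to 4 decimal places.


Step 1: Apply Darcy's law: Q = K * i * A
Step 2: Q = 0.6122 * 0.289 * 83.5
Step 3: Q = 14.7733 cm^3/s

14.7733


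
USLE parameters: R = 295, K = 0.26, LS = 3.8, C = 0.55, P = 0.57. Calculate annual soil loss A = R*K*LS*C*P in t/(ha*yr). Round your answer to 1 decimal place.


Step 1: A = R * K * LS * C * P
Step 2: R * K = 295 * 0.26 = 76.7
Step 3: (R*K) * LS = 76.7 * 3.8 = 291.46
Step 4: * C * P = 291.46 * 0.55 * 0.57 = 91.4
Step 5: A = 91.4 t/(ha*yr)

91.4


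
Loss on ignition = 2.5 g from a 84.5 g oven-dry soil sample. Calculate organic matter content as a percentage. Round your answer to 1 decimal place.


Step 1: OM% = 100 * LOI / sample mass
Step 2: OM = 100 * 2.5 / 84.5
Step 3: OM = 3.0%

3.0


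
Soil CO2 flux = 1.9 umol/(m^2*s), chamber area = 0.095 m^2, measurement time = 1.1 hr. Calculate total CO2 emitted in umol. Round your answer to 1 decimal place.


Step 1: Convert time to seconds: 1.1 hr * 3600 = 3960.0 s
Step 2: Total = flux * area * time_s
Step 3: Total = 1.9 * 0.095 * 3960.0
Step 4: Total = 714.8 umol

714.8


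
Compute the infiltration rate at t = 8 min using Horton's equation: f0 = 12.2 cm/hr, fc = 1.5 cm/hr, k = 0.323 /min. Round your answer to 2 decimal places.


Step 1: f = fc + (f0 - fc) * exp(-k * t)
Step 2: exp(-0.323 * 8) = 0.075472
Step 3: f = 1.5 + (12.2 - 1.5) * 0.075472
Step 4: f = 1.5 + 10.7 * 0.075472
Step 5: f = 2.31 cm/hr

2.31


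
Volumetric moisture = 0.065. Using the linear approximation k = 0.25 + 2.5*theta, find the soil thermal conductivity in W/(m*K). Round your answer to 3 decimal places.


Step 1: k = 0.25 + 2.5 * theta
Step 2: k = 0.25 + 2.5 * 0.065
Step 3: k = 0.25 + 0.163
Step 4: k = 0.413 W/(m*K)

0.413


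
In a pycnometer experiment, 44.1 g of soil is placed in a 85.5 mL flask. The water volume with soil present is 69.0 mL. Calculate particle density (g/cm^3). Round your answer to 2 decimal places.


Step 1: Volume of solids = flask volume - water volume with soil
Step 2: V_solids = 85.5 - 69.0 = 16.5 mL
Step 3: Particle density = mass / V_solids = 44.1 / 16.5 = 2.67 g/cm^3

2.67


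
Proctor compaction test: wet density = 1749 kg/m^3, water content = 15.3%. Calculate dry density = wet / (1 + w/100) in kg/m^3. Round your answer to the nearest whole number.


Step 1: Dry density = wet density / (1 + w/100)
Step 2: Dry density = 1749 / (1 + 15.3/100)
Step 3: Dry density = 1749 / 1.153
Step 4: Dry density = 1517 kg/m^3

1517


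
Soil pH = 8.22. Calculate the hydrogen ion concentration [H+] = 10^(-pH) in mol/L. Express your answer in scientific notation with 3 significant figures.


Step 1: [H+] = 10^(-pH)
Step 2: [H+] = 10^(-8.22)
Step 3: [H+] = 6.03e-09 mol/L

6.03e-09


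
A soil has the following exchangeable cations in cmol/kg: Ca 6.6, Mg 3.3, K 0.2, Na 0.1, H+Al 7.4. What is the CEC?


Step 1: CEC = Ca + Mg + K + Na + (H+Al)
Step 2: CEC = 6.6 + 3.3 + 0.2 + 0.1 + 7.4
Step 3: CEC = 17.6 cmol/kg

17.6


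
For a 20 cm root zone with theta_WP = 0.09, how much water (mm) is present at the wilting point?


Step 1: Water (mm) = theta_WP * depth * 10
Step 2: Water = 0.09 * 20 * 10
Step 3: Water = 18.0 mm

18.0


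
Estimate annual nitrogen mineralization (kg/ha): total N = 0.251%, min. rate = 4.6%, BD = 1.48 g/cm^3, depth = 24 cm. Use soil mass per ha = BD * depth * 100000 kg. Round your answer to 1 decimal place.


Step 1: Soil mass per ha = BD * depth * 100000 = 1.48 * 24 * 100000 = 3552000 kg
Step 2: Total N pool = soil mass * N%/100 = 3552000 * 0.251/100 = 8915.52 kg/ha
Step 3: N mineralized = N pool * rate%/100 = 8915.52 * 4.6/100 = 410.1 kg/ha/yr

410.1


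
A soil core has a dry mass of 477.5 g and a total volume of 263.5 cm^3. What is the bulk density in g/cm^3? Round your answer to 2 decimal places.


Step 1: Identify the formula: BD = dry mass / volume
Step 2: Substitute values: BD = 477.5 / 263.5
Step 3: BD = 1.81 g/cm^3

1.81


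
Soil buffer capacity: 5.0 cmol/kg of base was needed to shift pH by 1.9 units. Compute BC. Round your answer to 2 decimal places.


Step 1: BC = change in base / change in pH
Step 2: BC = 5.0 / 1.9
Step 3: BC = 2.63 cmol/(kg*pH unit)

2.63


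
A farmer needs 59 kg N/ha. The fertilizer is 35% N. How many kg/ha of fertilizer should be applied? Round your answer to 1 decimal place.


Step 1: Fertilizer rate = target N / (N content / 100)
Step 2: Rate = 59 / (35 / 100)
Step 3: Rate = 59 / 0.35
Step 4: Rate = 168.6 kg/ha

168.6


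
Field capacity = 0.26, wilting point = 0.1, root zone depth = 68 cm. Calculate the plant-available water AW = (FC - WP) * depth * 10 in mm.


Step 1: Available water = (FC - WP) * depth * 10
Step 2: AW = (0.26 - 0.1) * 68 * 10
Step 3: AW = 0.16 * 68 * 10
Step 4: AW = 108.8 mm

108.8


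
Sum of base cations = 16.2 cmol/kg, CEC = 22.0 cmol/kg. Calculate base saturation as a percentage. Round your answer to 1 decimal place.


Step 1: BS = 100 * (sum of bases) / CEC
Step 2: BS = 100 * 16.2 / 22.0
Step 3: BS = 73.6%

73.6


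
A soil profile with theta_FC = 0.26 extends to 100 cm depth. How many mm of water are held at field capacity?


Step 1: Water (mm) = theta_FC * depth (cm) * 10
Step 2: Water = 0.26 * 100 * 10
Step 3: Water = 260.0 mm

260.0


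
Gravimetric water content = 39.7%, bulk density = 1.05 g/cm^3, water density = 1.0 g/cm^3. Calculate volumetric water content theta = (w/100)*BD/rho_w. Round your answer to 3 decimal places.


Step 1: theta = (w / 100) * BD / rho_w
Step 2: theta = (39.7 / 100) * 1.05 / 1.0
Step 3: theta = 0.397 * 1.05
Step 4: theta = 0.417

0.417


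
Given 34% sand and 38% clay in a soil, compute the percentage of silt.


Step 1: sand + silt + clay = 100%
Step 2: silt = 100 - sand - clay
Step 3: silt = 100 - 34 - 38
Step 4: silt = 28%

28


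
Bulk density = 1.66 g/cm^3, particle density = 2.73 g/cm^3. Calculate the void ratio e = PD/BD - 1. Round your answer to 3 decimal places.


Step 1: e = PD / BD - 1
Step 2: e = 2.73 / 1.66 - 1
Step 3: e = 1.64458 - 1
Step 4: e = 0.645

0.645


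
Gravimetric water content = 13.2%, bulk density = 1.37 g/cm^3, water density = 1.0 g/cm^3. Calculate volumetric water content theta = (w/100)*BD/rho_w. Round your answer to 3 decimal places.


Step 1: theta = (w / 100) * BD / rho_w
Step 2: theta = (13.2 / 100) * 1.37 / 1.0
Step 3: theta = 0.132 * 1.37
Step 4: theta = 0.181

0.181


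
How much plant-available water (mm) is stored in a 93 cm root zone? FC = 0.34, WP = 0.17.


Step 1: Available water = (FC - WP) * depth * 10
Step 2: AW = (0.34 - 0.17) * 93 * 10
Step 3: AW = 0.17 * 93 * 10
Step 4: AW = 158.1 mm

158.1


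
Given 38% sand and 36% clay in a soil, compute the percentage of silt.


Step 1: sand + silt + clay = 100%
Step 2: silt = 100 - sand - clay
Step 3: silt = 100 - 38 - 36
Step 4: silt = 26%

26


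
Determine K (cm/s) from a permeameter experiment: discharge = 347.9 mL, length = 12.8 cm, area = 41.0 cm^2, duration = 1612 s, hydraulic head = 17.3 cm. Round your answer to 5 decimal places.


Step 1: K = Q * L / (A * t * h)
Step 2: Numerator = 347.9 * 12.8 = 4453.12
Step 3: Denominator = 41.0 * 1612 * 17.3 = 1143391.6
Step 4: K = 4453.12 / 1143391.6 = 0.00389 cm/s

0.00389


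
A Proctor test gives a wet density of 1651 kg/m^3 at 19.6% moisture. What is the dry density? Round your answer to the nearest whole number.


Step 1: Dry density = wet density / (1 + w/100)
Step 2: Dry density = 1651 / (1 + 19.6/100)
Step 3: Dry density = 1651 / 1.196
Step 4: Dry density = 1380 kg/m^3

1380


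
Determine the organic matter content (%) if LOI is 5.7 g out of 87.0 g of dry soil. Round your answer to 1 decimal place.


Step 1: OM% = 100 * LOI / sample mass
Step 2: OM = 100 * 5.7 / 87.0
Step 3: OM = 6.6%

6.6


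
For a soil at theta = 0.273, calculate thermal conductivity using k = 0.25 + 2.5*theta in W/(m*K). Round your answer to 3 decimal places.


Step 1: k = 0.25 + 2.5 * theta
Step 2: k = 0.25 + 2.5 * 0.273
Step 3: k = 0.25 + 0.683
Step 4: k = 0.933 W/(m*K)

0.933


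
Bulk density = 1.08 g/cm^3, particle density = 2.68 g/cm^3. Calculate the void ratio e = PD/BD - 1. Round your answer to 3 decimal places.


Step 1: e = PD / BD - 1
Step 2: e = 2.68 / 1.08 - 1
Step 3: e = 2.48148 - 1
Step 4: e = 1.481

1.481


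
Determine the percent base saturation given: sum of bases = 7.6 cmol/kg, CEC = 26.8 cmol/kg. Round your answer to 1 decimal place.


Step 1: BS = 100 * (sum of bases) / CEC
Step 2: BS = 100 * 7.6 / 26.8
Step 3: BS = 28.4%

28.4


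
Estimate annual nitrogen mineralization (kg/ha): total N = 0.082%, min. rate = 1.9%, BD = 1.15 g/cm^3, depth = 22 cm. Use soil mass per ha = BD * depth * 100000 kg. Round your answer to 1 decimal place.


Step 1: Soil mass per ha = BD * depth * 100000 = 1.15 * 22 * 100000 = 2530000 kg
Step 2: Total N pool = soil mass * N%/100 = 2530000 * 0.082/100 = 2074.6 kg/ha
Step 3: N mineralized = N pool * rate%/100 = 2074.6 * 1.9/100 = 39.4 kg/ha/yr

39.4


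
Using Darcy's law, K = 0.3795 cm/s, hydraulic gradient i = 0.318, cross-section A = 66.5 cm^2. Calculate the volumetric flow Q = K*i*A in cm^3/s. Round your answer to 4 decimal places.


Step 1: Apply Darcy's law: Q = K * i * A
Step 2: Q = 0.3795 * 0.318 * 66.5
Step 3: Q = 8.0253 cm^3/s

8.0253


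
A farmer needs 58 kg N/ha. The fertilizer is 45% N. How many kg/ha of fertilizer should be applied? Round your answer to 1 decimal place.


Step 1: Fertilizer rate = target N / (N content / 100)
Step 2: Rate = 58 / (45 / 100)
Step 3: Rate = 58 / 0.45
Step 4: Rate = 128.9 kg/ha

128.9


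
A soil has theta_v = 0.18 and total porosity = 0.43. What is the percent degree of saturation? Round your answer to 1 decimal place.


Step 1: S = 100 * theta_v / n
Step 2: S = 100 * 0.18 / 0.43
Step 3: S = 41.9%

41.9


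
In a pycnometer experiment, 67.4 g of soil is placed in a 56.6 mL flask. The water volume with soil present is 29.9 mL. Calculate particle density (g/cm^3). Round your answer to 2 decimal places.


Step 1: Volume of solids = flask volume - water volume with soil
Step 2: V_solids = 56.6 - 29.9 = 26.7 mL
Step 3: Particle density = mass / V_solids = 67.4 / 26.7 = 2.52 g/cm^3

2.52


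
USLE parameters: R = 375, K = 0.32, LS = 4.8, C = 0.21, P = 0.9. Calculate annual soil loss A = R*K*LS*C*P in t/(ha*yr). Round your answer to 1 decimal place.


Step 1: A = R * K * LS * C * P
Step 2: R * K = 375 * 0.32 = 120.0
Step 3: (R*K) * LS = 120.0 * 4.8 = 576.0
Step 4: * C * P = 576.0 * 0.21 * 0.9 = 108.9
Step 5: A = 108.9 t/(ha*yr)

108.9


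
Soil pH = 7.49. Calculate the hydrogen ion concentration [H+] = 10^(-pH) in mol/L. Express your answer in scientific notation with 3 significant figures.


Step 1: [H+] = 10^(-pH)
Step 2: [H+] = 10^(-7.49)
Step 3: [H+] = 3.24e-08 mol/L

3.24e-08


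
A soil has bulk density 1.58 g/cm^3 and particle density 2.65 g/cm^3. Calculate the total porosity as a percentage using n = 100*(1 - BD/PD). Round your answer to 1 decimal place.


Step 1: Formula: n = 100 * (1 - BD / PD)
Step 2: n = 100 * (1 - 1.58 / 2.65)
Step 3: n = 100 * (1 - 0.59623)
Step 4: n = 40.4%

40.4


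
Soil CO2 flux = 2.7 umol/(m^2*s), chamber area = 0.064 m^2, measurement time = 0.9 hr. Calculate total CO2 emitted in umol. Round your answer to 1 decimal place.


Step 1: Convert time to seconds: 0.9 hr * 3600 = 3240.0 s
Step 2: Total = flux * area * time_s
Step 3: Total = 2.7 * 0.064 * 3240.0
Step 4: Total = 559.9 umol

559.9


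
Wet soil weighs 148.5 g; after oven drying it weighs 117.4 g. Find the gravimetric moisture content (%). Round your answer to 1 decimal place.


Step 1: Water mass = wet - dry = 148.5 - 117.4 = 31.1 g
Step 2: w = 100 * water mass / dry mass
Step 3: w = 100 * 31.1 / 117.4 = 26.5%

26.5


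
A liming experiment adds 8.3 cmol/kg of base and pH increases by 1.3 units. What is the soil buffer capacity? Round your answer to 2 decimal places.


Step 1: BC = change in base / change in pH
Step 2: BC = 8.3 / 1.3
Step 3: BC = 6.38 cmol/(kg*pH unit)

6.38


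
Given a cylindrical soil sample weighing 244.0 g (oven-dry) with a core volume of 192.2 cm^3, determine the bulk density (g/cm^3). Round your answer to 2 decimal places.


Step 1: Identify the formula: BD = dry mass / volume
Step 2: Substitute values: BD = 244.0 / 192.2
Step 3: BD = 1.27 g/cm^3

1.27


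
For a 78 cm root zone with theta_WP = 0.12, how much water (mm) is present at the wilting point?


Step 1: Water (mm) = theta_WP * depth * 10
Step 2: Water = 0.12 * 78 * 10
Step 3: Water = 93.6 mm

93.6


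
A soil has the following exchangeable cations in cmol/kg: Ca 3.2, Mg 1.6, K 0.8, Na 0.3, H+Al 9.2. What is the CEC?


Step 1: CEC = Ca + Mg + K + Na + (H+Al)
Step 2: CEC = 3.2 + 1.6 + 0.8 + 0.3 + 9.2
Step 3: CEC = 15.1 cmol/kg

15.1


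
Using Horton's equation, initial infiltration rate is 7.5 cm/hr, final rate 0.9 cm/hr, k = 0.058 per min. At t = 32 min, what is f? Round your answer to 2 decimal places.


Step 1: f = fc + (f0 - fc) * exp(-k * t)
Step 2: exp(-0.058 * 32) = 0.156297
Step 3: f = 0.9 + (7.5 - 0.9) * 0.156297
Step 4: f = 0.9 + 6.6 * 0.156297
Step 5: f = 1.93 cm/hr

1.93


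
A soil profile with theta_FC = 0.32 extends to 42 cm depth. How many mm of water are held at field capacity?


Step 1: Water (mm) = theta_FC * depth (cm) * 10
Step 2: Water = 0.32 * 42 * 10
Step 3: Water = 134.4 mm

134.4


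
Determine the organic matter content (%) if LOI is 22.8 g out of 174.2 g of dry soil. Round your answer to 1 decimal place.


Step 1: OM% = 100 * LOI / sample mass
Step 2: OM = 100 * 22.8 / 174.2
Step 3: OM = 13.1%

13.1


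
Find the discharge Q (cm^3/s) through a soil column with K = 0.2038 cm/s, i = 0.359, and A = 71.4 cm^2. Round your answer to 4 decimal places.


Step 1: Apply Darcy's law: Q = K * i * A
Step 2: Q = 0.2038 * 0.359 * 71.4
Step 3: Q = 5.2239 cm^3/s

5.2239


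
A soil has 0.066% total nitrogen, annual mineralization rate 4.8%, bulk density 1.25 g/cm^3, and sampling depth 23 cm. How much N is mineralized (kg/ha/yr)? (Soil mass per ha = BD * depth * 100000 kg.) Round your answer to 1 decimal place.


Step 1: Soil mass per ha = BD * depth * 100000 = 1.25 * 23 * 100000 = 2875000 kg
Step 2: Total N pool = soil mass * N%/100 = 2875000 * 0.066/100 = 1897.5 kg/ha
Step 3: N mineralized = N pool * rate%/100 = 1897.5 * 4.8/100 = 91.1 kg/ha/yr

91.1


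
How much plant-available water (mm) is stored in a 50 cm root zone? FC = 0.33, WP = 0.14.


Step 1: Available water = (FC - WP) * depth * 10
Step 2: AW = (0.33 - 0.14) * 50 * 10
Step 3: AW = 0.19 * 50 * 10
Step 4: AW = 95.0 mm

95.0


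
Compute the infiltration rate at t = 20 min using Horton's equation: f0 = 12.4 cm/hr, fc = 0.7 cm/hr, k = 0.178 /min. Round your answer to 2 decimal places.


Step 1: f = fc + (f0 - fc) * exp(-k * t)
Step 2: exp(-0.178 * 20) = 0.028439
Step 3: f = 0.7 + (12.4 - 0.7) * 0.028439
Step 4: f = 0.7 + 11.7 * 0.028439
Step 5: f = 1.03 cm/hr

1.03


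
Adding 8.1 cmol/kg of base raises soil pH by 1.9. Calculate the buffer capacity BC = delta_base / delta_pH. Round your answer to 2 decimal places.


Step 1: BC = change in base / change in pH
Step 2: BC = 8.1 / 1.9
Step 3: BC = 4.26 cmol/(kg*pH unit)

4.26


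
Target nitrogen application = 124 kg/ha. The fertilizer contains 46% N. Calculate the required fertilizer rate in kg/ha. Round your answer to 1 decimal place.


Step 1: Fertilizer rate = target N / (N content / 100)
Step 2: Rate = 124 / (46 / 100)
Step 3: Rate = 124 / 0.46
Step 4: Rate = 269.6 kg/ha

269.6


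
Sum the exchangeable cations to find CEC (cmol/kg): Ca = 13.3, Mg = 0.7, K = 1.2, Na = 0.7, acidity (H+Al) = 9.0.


Step 1: CEC = Ca + Mg + K + Na + (H+Al)
Step 2: CEC = 13.3 + 0.7 + 1.2 + 0.7 + 9.0
Step 3: CEC = 24.9 cmol/kg

24.9


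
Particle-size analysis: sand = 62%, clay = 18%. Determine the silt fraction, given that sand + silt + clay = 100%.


Step 1: sand + silt + clay = 100%
Step 2: silt = 100 - sand - clay
Step 3: silt = 100 - 62 - 18
Step 4: silt = 20%

20


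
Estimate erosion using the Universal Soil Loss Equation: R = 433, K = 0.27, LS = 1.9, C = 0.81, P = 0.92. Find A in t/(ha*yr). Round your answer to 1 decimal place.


Step 1: A = R * K * LS * C * P
Step 2: R * K = 433 * 0.27 = 116.91
Step 3: (R*K) * LS = 116.91 * 1.9 = 222.129
Step 4: * C * P = 222.129 * 0.81 * 0.92 = 165.5
Step 5: A = 165.5 t/(ha*yr)

165.5


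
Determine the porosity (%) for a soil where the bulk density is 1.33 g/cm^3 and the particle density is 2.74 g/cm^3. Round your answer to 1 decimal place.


Step 1: Formula: n = 100 * (1 - BD / PD)
Step 2: n = 100 * (1 - 1.33 / 2.74)
Step 3: n = 100 * (1 - 0.4854)
Step 4: n = 51.5%

51.5


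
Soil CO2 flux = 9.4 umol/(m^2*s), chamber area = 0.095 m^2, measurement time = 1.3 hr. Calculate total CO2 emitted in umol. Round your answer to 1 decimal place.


Step 1: Convert time to seconds: 1.3 hr * 3600 = 4680.0 s
Step 2: Total = flux * area * time_s
Step 3: Total = 9.4 * 0.095 * 4680.0
Step 4: Total = 4179.2 umol

4179.2


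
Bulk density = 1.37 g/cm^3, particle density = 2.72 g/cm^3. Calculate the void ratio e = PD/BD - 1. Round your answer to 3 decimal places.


Step 1: e = PD / BD - 1
Step 2: e = 2.72 / 1.37 - 1
Step 3: e = 1.9854 - 1
Step 4: e = 0.985

0.985


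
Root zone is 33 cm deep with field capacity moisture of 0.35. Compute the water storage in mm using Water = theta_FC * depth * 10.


Step 1: Water (mm) = theta_FC * depth (cm) * 10
Step 2: Water = 0.35 * 33 * 10
Step 3: Water = 115.5 mm

115.5


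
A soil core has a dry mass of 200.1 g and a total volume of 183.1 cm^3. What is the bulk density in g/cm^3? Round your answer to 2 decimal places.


Step 1: Identify the formula: BD = dry mass / volume
Step 2: Substitute values: BD = 200.1 / 183.1
Step 3: BD = 1.09 g/cm^3

1.09


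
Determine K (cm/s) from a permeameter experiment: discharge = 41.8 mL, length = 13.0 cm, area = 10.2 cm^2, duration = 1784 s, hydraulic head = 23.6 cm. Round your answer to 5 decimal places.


Step 1: K = Q * L / (A * t * h)
Step 2: Numerator = 41.8 * 13.0 = 543.4
Step 3: Denominator = 10.2 * 1784 * 23.6 = 429444.48
Step 4: K = 543.4 / 429444.48 = 0.00127 cm/s

0.00127


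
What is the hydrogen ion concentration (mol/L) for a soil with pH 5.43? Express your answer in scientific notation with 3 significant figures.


Step 1: [H+] = 10^(-pH)
Step 2: [H+] = 10^(-5.43)
Step 3: [H+] = 3.72e-06 mol/L

3.72e-06


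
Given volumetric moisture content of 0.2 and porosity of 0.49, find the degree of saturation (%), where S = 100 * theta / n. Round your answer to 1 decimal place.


Step 1: S = 100 * theta_v / n
Step 2: S = 100 * 0.2 / 0.49
Step 3: S = 40.8%

40.8


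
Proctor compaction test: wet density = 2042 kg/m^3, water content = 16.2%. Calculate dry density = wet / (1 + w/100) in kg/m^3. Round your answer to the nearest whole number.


Step 1: Dry density = wet density / (1 + w/100)
Step 2: Dry density = 2042 / (1 + 16.2/100)
Step 3: Dry density = 2042 / 1.162
Step 4: Dry density = 1757 kg/m^3

1757


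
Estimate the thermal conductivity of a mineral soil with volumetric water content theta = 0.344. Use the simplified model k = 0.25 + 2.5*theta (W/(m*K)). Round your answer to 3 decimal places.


Step 1: k = 0.25 + 2.5 * theta
Step 2: k = 0.25 + 2.5 * 0.344
Step 3: k = 0.25 + 0.86
Step 4: k = 1.11 W/(m*K)

1.11


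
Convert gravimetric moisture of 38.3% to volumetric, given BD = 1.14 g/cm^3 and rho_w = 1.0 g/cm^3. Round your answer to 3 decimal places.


Step 1: theta = (w / 100) * BD / rho_w
Step 2: theta = (38.3 / 100) * 1.14 / 1.0
Step 3: theta = 0.383 * 1.14
Step 4: theta = 0.437

0.437


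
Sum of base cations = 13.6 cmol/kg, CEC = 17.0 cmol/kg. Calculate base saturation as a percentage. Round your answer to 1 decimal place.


Step 1: BS = 100 * (sum of bases) / CEC
Step 2: BS = 100 * 13.6 / 17.0
Step 3: BS = 80.0%

80.0


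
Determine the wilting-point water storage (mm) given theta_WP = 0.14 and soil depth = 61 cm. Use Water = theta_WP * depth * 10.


Step 1: Water (mm) = theta_WP * depth * 10
Step 2: Water = 0.14 * 61 * 10
Step 3: Water = 85.4 mm

85.4


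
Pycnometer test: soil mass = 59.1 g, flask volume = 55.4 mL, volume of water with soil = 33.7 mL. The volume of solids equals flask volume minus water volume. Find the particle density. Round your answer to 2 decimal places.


Step 1: Volume of solids = flask volume - water volume with soil
Step 2: V_solids = 55.4 - 33.7 = 21.7 mL
Step 3: Particle density = mass / V_solids = 59.1 / 21.7 = 2.72 g/cm^3

2.72


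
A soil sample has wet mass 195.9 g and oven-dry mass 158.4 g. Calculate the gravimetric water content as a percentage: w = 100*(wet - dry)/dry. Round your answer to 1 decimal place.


Step 1: Water mass = wet - dry = 195.9 - 158.4 = 37.5 g
Step 2: w = 100 * water mass / dry mass
Step 3: w = 100 * 37.5 / 158.4 = 23.7%

23.7


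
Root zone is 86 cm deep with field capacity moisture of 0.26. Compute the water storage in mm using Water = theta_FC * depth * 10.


Step 1: Water (mm) = theta_FC * depth (cm) * 10
Step 2: Water = 0.26 * 86 * 10
Step 3: Water = 223.6 mm

223.6


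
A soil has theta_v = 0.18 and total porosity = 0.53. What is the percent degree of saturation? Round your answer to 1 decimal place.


Step 1: S = 100 * theta_v / n
Step 2: S = 100 * 0.18 / 0.53
Step 3: S = 34.0%

34.0


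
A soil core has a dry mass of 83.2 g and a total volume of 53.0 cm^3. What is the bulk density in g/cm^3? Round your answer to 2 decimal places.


Step 1: Identify the formula: BD = dry mass / volume
Step 2: Substitute values: BD = 83.2 / 53.0
Step 3: BD = 1.57 g/cm^3

1.57


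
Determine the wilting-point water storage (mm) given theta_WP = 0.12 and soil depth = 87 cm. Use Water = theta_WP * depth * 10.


Step 1: Water (mm) = theta_WP * depth * 10
Step 2: Water = 0.12 * 87 * 10
Step 3: Water = 104.4 mm

104.4


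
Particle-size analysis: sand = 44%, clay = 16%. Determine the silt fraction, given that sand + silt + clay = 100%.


Step 1: sand + silt + clay = 100%
Step 2: silt = 100 - sand - clay
Step 3: silt = 100 - 44 - 16
Step 4: silt = 40%

40


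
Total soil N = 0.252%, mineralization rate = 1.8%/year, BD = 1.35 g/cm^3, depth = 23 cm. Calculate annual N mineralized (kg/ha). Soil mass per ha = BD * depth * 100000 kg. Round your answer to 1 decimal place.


Step 1: Soil mass per ha = BD * depth * 100000 = 1.35 * 23 * 100000 = 3105000 kg
Step 2: Total N pool = soil mass * N%/100 = 3105000 * 0.252/100 = 7824.6 kg/ha
Step 3: N mineralized = N pool * rate%/100 = 7824.6 * 1.8/100 = 140.8 kg/ha/yr

140.8


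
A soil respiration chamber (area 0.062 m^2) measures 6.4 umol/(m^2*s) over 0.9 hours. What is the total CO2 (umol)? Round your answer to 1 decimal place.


Step 1: Convert time to seconds: 0.9 hr * 3600 = 3240.0 s
Step 2: Total = flux * area * time_s
Step 3: Total = 6.4 * 0.062 * 3240.0
Step 4: Total = 1285.6 umol

1285.6


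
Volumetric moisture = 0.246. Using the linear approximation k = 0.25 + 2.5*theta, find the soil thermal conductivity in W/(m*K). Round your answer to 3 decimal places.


Step 1: k = 0.25 + 2.5 * theta
Step 2: k = 0.25 + 2.5 * 0.246
Step 3: k = 0.25 + 0.615
Step 4: k = 0.865 W/(m*K)

0.865


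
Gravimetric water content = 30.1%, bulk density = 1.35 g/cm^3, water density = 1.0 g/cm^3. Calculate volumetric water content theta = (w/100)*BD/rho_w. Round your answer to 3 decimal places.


Step 1: theta = (w / 100) * BD / rho_w
Step 2: theta = (30.1 / 100) * 1.35 / 1.0
Step 3: theta = 0.301 * 1.35
Step 4: theta = 0.406

0.406


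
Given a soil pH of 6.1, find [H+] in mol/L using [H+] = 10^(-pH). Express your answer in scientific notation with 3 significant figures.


Step 1: [H+] = 10^(-pH)
Step 2: [H+] = 10^(-6.1)
Step 3: [H+] = 7.94e-07 mol/L

7.94e-07


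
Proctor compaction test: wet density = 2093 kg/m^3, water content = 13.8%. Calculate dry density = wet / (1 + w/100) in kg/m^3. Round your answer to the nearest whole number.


Step 1: Dry density = wet density / (1 + w/100)
Step 2: Dry density = 2093 / (1 + 13.8/100)
Step 3: Dry density = 2093 / 1.138
Step 4: Dry density = 1839 kg/m^3

1839


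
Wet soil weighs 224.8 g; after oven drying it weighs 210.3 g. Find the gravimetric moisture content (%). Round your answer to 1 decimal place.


Step 1: Water mass = wet - dry = 224.8 - 210.3 = 14.5 g
Step 2: w = 100 * water mass / dry mass
Step 3: w = 100 * 14.5 / 210.3 = 6.9%

6.9


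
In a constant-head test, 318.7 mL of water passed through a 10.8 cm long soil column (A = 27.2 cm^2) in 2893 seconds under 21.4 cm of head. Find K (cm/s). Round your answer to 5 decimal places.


Step 1: K = Q * L / (A * t * h)
Step 2: Numerator = 318.7 * 10.8 = 3441.96
Step 3: Denominator = 27.2 * 2893 * 21.4 = 1683957.44
Step 4: K = 3441.96 / 1683957.44 = 0.00204 cm/s

0.00204


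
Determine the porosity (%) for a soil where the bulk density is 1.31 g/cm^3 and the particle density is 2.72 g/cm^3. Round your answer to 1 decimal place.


Step 1: Formula: n = 100 * (1 - BD / PD)
Step 2: n = 100 * (1 - 1.31 / 2.72)
Step 3: n = 100 * (1 - 0.48162)
Step 4: n = 51.8%

51.8


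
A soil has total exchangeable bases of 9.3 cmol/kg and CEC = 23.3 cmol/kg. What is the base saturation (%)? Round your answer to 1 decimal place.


Step 1: BS = 100 * (sum of bases) / CEC
Step 2: BS = 100 * 9.3 / 23.3
Step 3: BS = 39.9%

39.9


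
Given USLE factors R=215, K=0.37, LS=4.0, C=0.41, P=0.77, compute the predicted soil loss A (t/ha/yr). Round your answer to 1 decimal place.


Step 1: A = R * K * LS * C * P
Step 2: R * K = 215 * 0.37 = 79.55
Step 3: (R*K) * LS = 79.55 * 4.0 = 318.2
Step 4: * C * P = 318.2 * 0.41 * 0.77 = 100.5
Step 5: A = 100.5 t/(ha*yr)

100.5


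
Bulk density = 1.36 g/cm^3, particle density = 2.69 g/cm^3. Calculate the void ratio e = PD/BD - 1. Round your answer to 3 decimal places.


Step 1: e = PD / BD - 1
Step 2: e = 2.69 / 1.36 - 1
Step 3: e = 1.97794 - 1
Step 4: e = 0.978

0.978


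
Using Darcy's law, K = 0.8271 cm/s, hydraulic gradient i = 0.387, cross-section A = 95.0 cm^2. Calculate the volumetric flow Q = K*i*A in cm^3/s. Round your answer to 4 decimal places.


Step 1: Apply Darcy's law: Q = K * i * A
Step 2: Q = 0.8271 * 0.387 * 95.0
Step 3: Q = 30.4083 cm^3/s

30.4083


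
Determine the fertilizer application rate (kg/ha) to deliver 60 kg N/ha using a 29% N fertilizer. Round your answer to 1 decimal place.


Step 1: Fertilizer rate = target N / (N content / 100)
Step 2: Rate = 60 / (29 / 100)
Step 3: Rate = 60 / 0.29
Step 4: Rate = 206.9 kg/ha

206.9


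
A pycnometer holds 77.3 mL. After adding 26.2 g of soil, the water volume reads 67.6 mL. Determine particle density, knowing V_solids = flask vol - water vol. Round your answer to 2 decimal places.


Step 1: Volume of solids = flask volume - water volume with soil
Step 2: V_solids = 77.3 - 67.6 = 9.7 mL
Step 3: Particle density = mass / V_solids = 26.2 / 9.7 = 2.7 g/cm^3

2.7


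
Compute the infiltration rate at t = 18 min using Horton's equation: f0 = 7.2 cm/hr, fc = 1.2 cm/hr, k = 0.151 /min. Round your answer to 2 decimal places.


Step 1: f = fc + (f0 - fc) * exp(-k * t)
Step 2: exp(-0.151 * 18) = 0.066007
Step 3: f = 1.2 + (7.2 - 1.2) * 0.066007
Step 4: f = 1.2 + 6.0 * 0.066007
Step 5: f = 1.6 cm/hr

1.6


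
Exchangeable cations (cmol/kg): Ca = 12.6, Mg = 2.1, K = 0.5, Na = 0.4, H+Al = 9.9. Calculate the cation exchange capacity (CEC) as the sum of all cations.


Step 1: CEC = Ca + Mg + K + Na + (H+Al)
Step 2: CEC = 12.6 + 2.1 + 0.5 + 0.4 + 9.9
Step 3: CEC = 25.5 cmol/kg

25.5


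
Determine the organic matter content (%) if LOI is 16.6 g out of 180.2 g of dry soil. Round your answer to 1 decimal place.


Step 1: OM% = 100 * LOI / sample mass
Step 2: OM = 100 * 16.6 / 180.2
Step 3: OM = 9.2%

9.2


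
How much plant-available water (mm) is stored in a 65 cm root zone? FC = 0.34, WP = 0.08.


Step 1: Available water = (FC - WP) * depth * 10
Step 2: AW = (0.34 - 0.08) * 65 * 10
Step 3: AW = 0.26 * 65 * 10
Step 4: AW = 169.0 mm

169.0


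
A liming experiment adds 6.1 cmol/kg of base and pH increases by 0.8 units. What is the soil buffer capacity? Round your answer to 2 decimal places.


Step 1: BC = change in base / change in pH
Step 2: BC = 6.1 / 0.8
Step 3: BC = 7.63 cmol/(kg*pH unit)

7.63


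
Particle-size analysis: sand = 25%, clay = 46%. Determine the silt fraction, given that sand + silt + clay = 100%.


Step 1: sand + silt + clay = 100%
Step 2: silt = 100 - sand - clay
Step 3: silt = 100 - 25 - 46
Step 4: silt = 29%

29


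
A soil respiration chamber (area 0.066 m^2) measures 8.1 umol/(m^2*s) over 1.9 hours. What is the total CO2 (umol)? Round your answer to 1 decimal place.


Step 1: Convert time to seconds: 1.9 hr * 3600 = 6840.0 s
Step 2: Total = flux * area * time_s
Step 3: Total = 8.1 * 0.066 * 6840.0
Step 4: Total = 3656.7 umol

3656.7


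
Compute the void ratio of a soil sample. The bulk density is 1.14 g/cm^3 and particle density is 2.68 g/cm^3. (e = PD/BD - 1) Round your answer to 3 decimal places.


Step 1: e = PD / BD - 1
Step 2: e = 2.68 / 1.14 - 1
Step 3: e = 2.35088 - 1
Step 4: e = 1.351

1.351


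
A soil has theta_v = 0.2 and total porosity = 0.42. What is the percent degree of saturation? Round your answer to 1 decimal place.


Step 1: S = 100 * theta_v / n
Step 2: S = 100 * 0.2 / 0.42
Step 3: S = 47.6%

47.6


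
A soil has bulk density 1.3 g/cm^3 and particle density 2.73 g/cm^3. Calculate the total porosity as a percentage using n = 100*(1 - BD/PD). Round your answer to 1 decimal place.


Step 1: Formula: n = 100 * (1 - BD / PD)
Step 2: n = 100 * (1 - 1.3 / 2.73)
Step 3: n = 100 * (1 - 0.47619)
Step 4: n = 52.4%

52.4


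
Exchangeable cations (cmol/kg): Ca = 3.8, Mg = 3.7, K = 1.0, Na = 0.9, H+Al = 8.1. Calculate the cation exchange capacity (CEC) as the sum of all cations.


Step 1: CEC = Ca + Mg + K + Na + (H+Al)
Step 2: CEC = 3.8 + 3.7 + 1.0 + 0.9 + 8.1
Step 3: CEC = 17.5 cmol/kg

17.5


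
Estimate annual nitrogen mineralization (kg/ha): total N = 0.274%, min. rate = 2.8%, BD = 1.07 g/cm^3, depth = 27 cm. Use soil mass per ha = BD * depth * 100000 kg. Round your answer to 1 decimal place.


Step 1: Soil mass per ha = BD * depth * 100000 = 1.07 * 27 * 100000 = 2889000 kg
Step 2: Total N pool = soil mass * N%/100 = 2889000 * 0.274/100 = 7915.86 kg/ha
Step 3: N mineralized = N pool * rate%/100 = 7915.86 * 2.8/100 = 221.6 kg/ha/yr

221.6


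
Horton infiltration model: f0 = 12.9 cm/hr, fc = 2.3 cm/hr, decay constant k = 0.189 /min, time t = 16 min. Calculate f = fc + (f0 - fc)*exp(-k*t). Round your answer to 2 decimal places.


Step 1: f = fc + (f0 - fc) * exp(-k * t)
Step 2: exp(-0.189 * 16) = 0.048606
Step 3: f = 2.3 + (12.9 - 2.3) * 0.048606
Step 4: f = 2.3 + 10.6 * 0.048606
Step 5: f = 2.82 cm/hr

2.82


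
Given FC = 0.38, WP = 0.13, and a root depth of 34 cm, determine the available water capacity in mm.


Step 1: Available water = (FC - WP) * depth * 10
Step 2: AW = (0.38 - 0.13) * 34 * 10
Step 3: AW = 0.25 * 34 * 10
Step 4: AW = 85.0 mm

85.0


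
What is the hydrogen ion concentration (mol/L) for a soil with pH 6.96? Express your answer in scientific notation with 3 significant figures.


Step 1: [H+] = 10^(-pH)
Step 2: [H+] = 10^(-6.96)
Step 3: [H+] = 1.10e-07 mol/L

1.10e-07


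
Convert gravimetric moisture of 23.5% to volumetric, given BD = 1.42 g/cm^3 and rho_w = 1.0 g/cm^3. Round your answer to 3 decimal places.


Step 1: theta = (w / 100) * BD / rho_w
Step 2: theta = (23.5 / 100) * 1.42 / 1.0
Step 3: theta = 0.235 * 1.42
Step 4: theta = 0.334

0.334


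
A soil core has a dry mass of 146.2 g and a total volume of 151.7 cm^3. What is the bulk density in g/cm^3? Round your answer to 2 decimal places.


Step 1: Identify the formula: BD = dry mass / volume
Step 2: Substitute values: BD = 146.2 / 151.7
Step 3: BD = 0.96 g/cm^3

0.96


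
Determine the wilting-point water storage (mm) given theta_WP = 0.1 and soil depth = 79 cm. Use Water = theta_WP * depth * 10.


Step 1: Water (mm) = theta_WP * depth * 10
Step 2: Water = 0.1 * 79 * 10
Step 3: Water = 79.0 mm

79.0


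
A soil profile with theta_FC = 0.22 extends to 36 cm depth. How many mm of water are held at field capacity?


Step 1: Water (mm) = theta_FC * depth (cm) * 10
Step 2: Water = 0.22 * 36 * 10
Step 3: Water = 79.2 mm

79.2


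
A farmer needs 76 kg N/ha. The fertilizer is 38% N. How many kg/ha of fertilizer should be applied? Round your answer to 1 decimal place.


Step 1: Fertilizer rate = target N / (N content / 100)
Step 2: Rate = 76 / (38 / 100)
Step 3: Rate = 76 / 0.38
Step 4: Rate = 200.0 kg/ha

200.0


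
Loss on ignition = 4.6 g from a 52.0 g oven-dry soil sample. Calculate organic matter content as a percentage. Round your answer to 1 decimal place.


Step 1: OM% = 100 * LOI / sample mass
Step 2: OM = 100 * 4.6 / 52.0
Step 3: OM = 8.8%

8.8


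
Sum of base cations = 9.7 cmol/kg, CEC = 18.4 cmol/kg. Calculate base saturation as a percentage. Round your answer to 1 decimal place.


Step 1: BS = 100 * (sum of bases) / CEC
Step 2: BS = 100 * 9.7 / 18.4
Step 3: BS = 52.7%

52.7


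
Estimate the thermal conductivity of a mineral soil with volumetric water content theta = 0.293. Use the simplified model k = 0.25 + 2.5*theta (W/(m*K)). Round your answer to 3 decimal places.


Step 1: k = 0.25 + 2.5 * theta
Step 2: k = 0.25 + 2.5 * 0.293
Step 3: k = 0.25 + 0.733
Step 4: k = 0.983 W/(m*K)

0.983


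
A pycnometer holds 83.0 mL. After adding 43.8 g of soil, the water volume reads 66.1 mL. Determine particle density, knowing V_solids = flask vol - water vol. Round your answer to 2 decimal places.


Step 1: Volume of solids = flask volume - water volume with soil
Step 2: V_solids = 83.0 - 66.1 = 16.9 mL
Step 3: Particle density = mass / V_solids = 43.8 / 16.9 = 2.59 g/cm^3

2.59


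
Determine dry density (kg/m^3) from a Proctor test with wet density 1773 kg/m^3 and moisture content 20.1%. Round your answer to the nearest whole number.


Step 1: Dry density = wet density / (1 + w/100)
Step 2: Dry density = 1773 / (1 + 20.1/100)
Step 3: Dry density = 1773 / 1.201
Step 4: Dry density = 1476 kg/m^3

1476


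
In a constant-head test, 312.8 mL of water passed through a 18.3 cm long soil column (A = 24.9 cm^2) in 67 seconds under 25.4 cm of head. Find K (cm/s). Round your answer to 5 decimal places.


Step 1: K = Q * L / (A * t * h)
Step 2: Numerator = 312.8 * 18.3 = 5724.24
Step 3: Denominator = 24.9 * 67 * 25.4 = 42374.82
Step 4: K = 5724.24 / 42374.82 = 0.13509 cm/s

0.13509


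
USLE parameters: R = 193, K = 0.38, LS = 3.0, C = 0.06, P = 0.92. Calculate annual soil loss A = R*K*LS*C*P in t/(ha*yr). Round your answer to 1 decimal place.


Step 1: A = R * K * LS * C * P
Step 2: R * K = 193 * 0.38 = 73.34
Step 3: (R*K) * LS = 73.34 * 3.0 = 220.02
Step 4: * C * P = 220.02 * 0.06 * 0.92 = 12.1
Step 5: A = 12.1 t/(ha*yr)

12.1


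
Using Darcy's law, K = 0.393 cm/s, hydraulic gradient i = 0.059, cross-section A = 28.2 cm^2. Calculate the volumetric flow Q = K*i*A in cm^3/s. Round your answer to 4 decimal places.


Step 1: Apply Darcy's law: Q = K * i * A
Step 2: Q = 0.393 * 0.059 * 28.2
Step 3: Q = 0.6539 cm^3/s

0.6539


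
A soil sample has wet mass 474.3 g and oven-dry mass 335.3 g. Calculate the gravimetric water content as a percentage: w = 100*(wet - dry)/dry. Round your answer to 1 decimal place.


Step 1: Water mass = wet - dry = 474.3 - 335.3 = 139.0 g
Step 2: w = 100 * water mass / dry mass
Step 3: w = 100 * 139.0 / 335.3 = 41.5%

41.5
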